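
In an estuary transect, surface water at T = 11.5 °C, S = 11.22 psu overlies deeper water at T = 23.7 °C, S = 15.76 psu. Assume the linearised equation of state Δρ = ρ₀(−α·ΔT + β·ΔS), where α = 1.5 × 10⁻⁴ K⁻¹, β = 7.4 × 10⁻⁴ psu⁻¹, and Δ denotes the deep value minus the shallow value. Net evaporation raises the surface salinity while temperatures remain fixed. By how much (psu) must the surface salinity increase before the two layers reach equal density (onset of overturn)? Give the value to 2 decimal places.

2.07 psu

Neutral buoyancy requires −α(T_deep − T_surf) + β(S_deep − S_surf′) = 0.
S_surf′ = S_deep − (α/β)·ΔT = 15.76 − (1.5 × 10⁻⁴/7.4 × 10⁻⁴)·(+12.2) = 13.2870 psu.
Increase required: 13.2870 − 11.22 = 2.0670 psu.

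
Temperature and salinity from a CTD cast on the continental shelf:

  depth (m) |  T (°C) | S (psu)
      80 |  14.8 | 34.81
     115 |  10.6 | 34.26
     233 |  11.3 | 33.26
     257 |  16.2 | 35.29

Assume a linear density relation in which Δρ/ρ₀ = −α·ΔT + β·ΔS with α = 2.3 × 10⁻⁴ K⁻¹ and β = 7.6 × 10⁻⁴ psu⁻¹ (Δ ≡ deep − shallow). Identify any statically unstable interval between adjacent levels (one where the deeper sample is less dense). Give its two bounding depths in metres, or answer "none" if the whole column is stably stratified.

Evaluate Δρ/ρ₀ = −αΔT + βΔS across each adjacent pair:
  80–115 m: −αΔT+βΔS = −(2.3 × 10⁻⁴)(-4.2)+(7.6 × 10⁻⁴)(-0.55) = 5.5 × 10⁻⁴ → stable
  115–233 m: −αΔT+βΔS = −(2.3 × 10⁻⁴)(+0.7)+(7.6 × 10⁻⁴)(-1.00) = -9.2 × 10⁻⁴ → UNSTABLE
  233–257 m: −αΔT+βΔS = −(2.3 × 10⁻⁴)(+4.9)+(7.6 × 10⁻⁴)(+2.03) = 4.2 × 10⁻⁴ → stable
The 115–233 m interval has Δρ < 0: lighter water underlies denser water.

115–233 m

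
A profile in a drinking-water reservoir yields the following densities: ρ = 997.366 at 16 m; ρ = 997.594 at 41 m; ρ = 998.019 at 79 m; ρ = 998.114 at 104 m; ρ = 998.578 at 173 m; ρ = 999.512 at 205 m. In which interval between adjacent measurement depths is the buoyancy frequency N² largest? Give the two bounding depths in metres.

173–205 m

Compute the density gradient over each adjacent pair:
  16–41 m: Δρ/Δz = 0.228/25 = 9.1 × 10⁻³ kg m⁻⁴
  41–79 m: Δρ/Δz = 0.425/38 = 0.011 kg m⁻⁴
  79–104 m: Δρ/Δz = 0.095/25 = 3.8 × 10⁻³ kg m⁻⁴
  104–173 m: Δρ/Δz = 0.464/69 = 6.7 × 10⁻³ kg m⁻⁴
  173–205 m: Δρ/Δz = 0.934/32 = 0.029 kg m⁻⁴
The largest gradient is in the 173–205 m interval — the pycnocline.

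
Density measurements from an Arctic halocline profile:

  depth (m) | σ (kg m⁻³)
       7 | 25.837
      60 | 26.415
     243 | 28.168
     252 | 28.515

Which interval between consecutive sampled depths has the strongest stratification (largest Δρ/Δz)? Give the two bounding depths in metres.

Compute the density gradient over each adjacent pair:
  7–60 m: Δρ/Δz = 0.578/53 = 0.011 kg m⁻⁴
  60–243 m: Δρ/Δz = 1.753/183 = 9.6 × 10⁻³ kg m⁻⁴
  243–252 m: Δρ/Δz = 0.347/9 = 0.039 kg m⁻⁴
The largest gradient is in the 243–252 m interval — the pycnocline.

243–252 m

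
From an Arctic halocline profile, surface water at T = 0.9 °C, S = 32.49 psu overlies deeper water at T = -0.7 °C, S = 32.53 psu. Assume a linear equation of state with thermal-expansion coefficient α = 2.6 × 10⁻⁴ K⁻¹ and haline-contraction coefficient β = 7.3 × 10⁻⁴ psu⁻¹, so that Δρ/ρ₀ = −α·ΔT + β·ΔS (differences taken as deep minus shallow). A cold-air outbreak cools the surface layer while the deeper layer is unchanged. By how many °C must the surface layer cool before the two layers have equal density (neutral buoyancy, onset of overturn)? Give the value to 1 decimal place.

1.7 °C

Neutral buoyancy requires Δρ = 0, i.e. −α(T_deep − T_surf′) + β(S_deep − S_surf) = 0.
T_surf′ = T_deep − (β/α)·ΔS = -0.7 − (7.3 × 10⁻⁴/2.6 × 10⁻⁴)·(+0.04) = -0.812 °C.
Cooling required: 0.9 − (-0.812) = 1.712 °C.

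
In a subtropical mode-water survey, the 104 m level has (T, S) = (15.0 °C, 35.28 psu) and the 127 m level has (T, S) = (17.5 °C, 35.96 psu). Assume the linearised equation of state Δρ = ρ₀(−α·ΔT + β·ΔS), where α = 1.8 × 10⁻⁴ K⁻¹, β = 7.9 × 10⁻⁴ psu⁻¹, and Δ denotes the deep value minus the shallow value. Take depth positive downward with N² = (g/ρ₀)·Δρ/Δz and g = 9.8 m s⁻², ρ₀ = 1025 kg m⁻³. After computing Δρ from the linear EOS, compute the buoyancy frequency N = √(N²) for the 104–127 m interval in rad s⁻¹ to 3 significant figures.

6.10 × 10⁻³ rad s⁻¹

ΔT = +2.5 K, ΔS = +0.68 psu (deep − shallow).
Δρ/ρ₀ = −αΔT + βΔS = -4.50 × 10⁻⁴ + 5.372 × 10⁻⁴ = 8.72 × 10⁻⁵, so Δρ ≈ 0.08938 kg m⁻³.
N² = (g/ρ₀)·Δρ/Δz = g·(Δρ/ρ₀)/Δz = 9.8 × 8.72 × 10⁻⁵ / 23 = 3.7155 × 10⁻⁵ s⁻².
N = √(3.7155 × 10⁻⁵) = 6.0955 × 10⁻³ rad s⁻¹ ≈ 6.10 × 10⁻³ rad s⁻¹.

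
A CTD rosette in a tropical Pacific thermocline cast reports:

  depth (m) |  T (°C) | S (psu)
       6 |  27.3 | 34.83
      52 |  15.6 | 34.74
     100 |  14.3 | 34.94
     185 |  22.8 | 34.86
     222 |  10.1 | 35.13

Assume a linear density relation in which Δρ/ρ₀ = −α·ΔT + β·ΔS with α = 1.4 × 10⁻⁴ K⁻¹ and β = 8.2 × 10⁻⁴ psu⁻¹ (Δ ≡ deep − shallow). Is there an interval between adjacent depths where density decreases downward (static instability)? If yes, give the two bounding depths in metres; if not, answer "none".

100–185 m

Evaluate Δρ/ρ₀ = −αΔT + βΔS across each adjacent pair:
  6–52 m: −αΔT+βΔS = −(1.4 × 10⁻⁴)(-11.7)+(8.2 × 10⁻⁴)(-0.09) = 1.6 × 10⁻³ → stable
  52–100 m: −αΔT+βΔS = −(1.4 × 10⁻⁴)(-1.3)+(8.2 × 10⁻⁴)(+0.20) = 3.5 × 10⁻⁴ → stable
  100–185 m: −αΔT+βΔS = −(1.4 × 10⁻⁴)(+8.5)+(8.2 × 10⁻⁴)(-0.08) = -1.3 × 10⁻³ → UNSTABLE
  185–222 m: −αΔT+βΔS = −(1.4 × 10⁻⁴)(-12.7)+(8.2 × 10⁻⁴)(+0.27) = 2.0 × 10⁻³ → stable
The 100–185 m interval has Δρ < 0: lighter water underlies denser water.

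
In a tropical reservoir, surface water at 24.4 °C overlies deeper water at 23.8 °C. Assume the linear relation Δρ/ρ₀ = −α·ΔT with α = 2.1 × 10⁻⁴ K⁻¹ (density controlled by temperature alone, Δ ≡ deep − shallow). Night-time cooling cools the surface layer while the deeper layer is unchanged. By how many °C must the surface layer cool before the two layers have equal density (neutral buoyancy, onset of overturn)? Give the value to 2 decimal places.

0.60 °C

With temperature the only control, equal density requires T_surf′ = T_deep.
T_surf′ = 23.8 °C.
Cooling required: 24.4 − 23.8 = 0.60 °C.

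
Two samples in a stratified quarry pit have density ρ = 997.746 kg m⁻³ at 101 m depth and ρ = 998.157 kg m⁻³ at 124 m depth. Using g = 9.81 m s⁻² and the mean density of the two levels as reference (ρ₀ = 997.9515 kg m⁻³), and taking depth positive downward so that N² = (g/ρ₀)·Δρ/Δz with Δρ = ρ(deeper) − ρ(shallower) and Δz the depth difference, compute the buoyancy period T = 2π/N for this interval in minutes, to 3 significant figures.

Δρ = 998.157 − 997.746 = 0.411 kg m⁻³ over Δz = 124 − 101 = 23 m.
N² = (9.81/997.9515) × (0.411/23) = 1.7566 × 10⁻⁴ s⁻².
N = √(1.7566 × 10⁻⁴) = 0.013254 rad s⁻¹, so T = 2π/N = 474.06 s = 7.9010 min ≈ 7.90 min.

7.90 min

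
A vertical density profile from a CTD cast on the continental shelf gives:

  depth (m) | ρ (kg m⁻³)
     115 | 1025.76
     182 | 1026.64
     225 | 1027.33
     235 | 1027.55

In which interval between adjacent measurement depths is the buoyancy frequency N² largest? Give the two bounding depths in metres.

225–235 m

Compute the density gradient over each adjacent pair:
  115–182 m: Δρ/Δz = 0.88/67 = 0.013 kg m⁻⁴
  182–225 m: Δρ/Δz = 0.69/43 = 0.016 kg m⁻⁴
  225–235 m: Δρ/Δz = 0.22/10 = 0.022 kg m⁻⁴
The largest gradient is in the 225–235 m interval — the pycnocline.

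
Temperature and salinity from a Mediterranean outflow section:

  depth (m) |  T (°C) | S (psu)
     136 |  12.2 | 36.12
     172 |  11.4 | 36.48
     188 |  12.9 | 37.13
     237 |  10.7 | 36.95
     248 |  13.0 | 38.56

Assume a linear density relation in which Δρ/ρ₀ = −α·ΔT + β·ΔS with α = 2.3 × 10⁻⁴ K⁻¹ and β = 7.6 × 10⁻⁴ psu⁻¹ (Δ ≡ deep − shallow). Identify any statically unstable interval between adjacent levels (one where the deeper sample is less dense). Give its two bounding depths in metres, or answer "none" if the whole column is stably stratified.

Evaluate Δρ/ρ₀ = −αΔT + βΔS across each adjacent pair:
  136–172 m: −αΔT+βΔS = −(2.3 × 10⁻⁴)(-0.8)+(7.6 × 10⁻⁴)(+0.36) = 4.6 × 10⁻⁴ → stable
  172–188 m: −αΔT+βΔS = −(2.3 × 10⁻⁴)(+1.5)+(7.6 × 10⁻⁴)(+0.65) = 1.5 × 10⁻⁴ → stable
  188–237 m: −αΔT+βΔS = −(2.3 × 10⁻⁴)(-2.2)+(7.6 × 10⁻⁴)(-0.18) = 3.7 × 10⁻⁴ → stable
  237–248 m: −αΔT+βΔS = −(2.3 × 10⁻⁴)(+2.3)+(7.6 × 10⁻⁴)(+1.61) = 6.9 × 10⁻⁴ → stable
Every interval has Δρ > 0: the column is stably stratified throughout.

none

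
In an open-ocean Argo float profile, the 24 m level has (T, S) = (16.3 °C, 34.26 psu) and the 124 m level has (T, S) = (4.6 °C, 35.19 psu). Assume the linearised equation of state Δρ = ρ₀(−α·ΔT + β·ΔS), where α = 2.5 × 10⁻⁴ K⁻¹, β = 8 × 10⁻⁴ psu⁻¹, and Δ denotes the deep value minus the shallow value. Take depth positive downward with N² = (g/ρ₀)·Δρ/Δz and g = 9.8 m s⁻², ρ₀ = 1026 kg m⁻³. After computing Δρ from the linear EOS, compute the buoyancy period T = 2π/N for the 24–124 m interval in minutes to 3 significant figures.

5.52 min

ΔT = -11.7 K, ΔS = +0.93 psu (deep − shallow).
Δρ/ρ₀ = −αΔT + βΔS = 2.925 × 10⁻³ + 7.44 × 10⁻⁴ = 3.669 × 10⁻³, so Δρ ≈ 3.764 kg m⁻³.
N² = (g/ρ₀)·Δρ/Δz = g·(Δρ/ρ₀)/Δz = 9.8 × 3.669 × 10⁻³ / 100 = 3.5956 × 10⁻⁴ s⁻².
N = √(3.5956 × 10⁻⁴) = 0.018962 rad s⁻¹ → T = 2π/N = 331.36 s = 5.5227 min ≈ 5.52 min.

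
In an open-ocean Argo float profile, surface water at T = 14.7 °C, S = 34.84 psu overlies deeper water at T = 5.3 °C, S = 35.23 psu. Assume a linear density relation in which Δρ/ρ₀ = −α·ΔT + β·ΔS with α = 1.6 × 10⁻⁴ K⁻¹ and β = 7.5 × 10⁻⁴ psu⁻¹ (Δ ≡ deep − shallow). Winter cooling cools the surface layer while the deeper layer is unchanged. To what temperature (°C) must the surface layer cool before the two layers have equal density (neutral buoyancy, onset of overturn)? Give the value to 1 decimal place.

Neutral buoyancy requires Δρ = 0, i.e. −α(T_deep − T_surf′) + β(S_deep − S_surf) = 0.
T_surf′ = T_deep − (β/α)·ΔS = 5.3 − (7.5 × 10⁻⁴/1.6 × 10⁻⁴)·(+0.39) = 3.472 °C.
Cooling required: 14.7 − (3.472) = 11.228 °C.

3.5 °C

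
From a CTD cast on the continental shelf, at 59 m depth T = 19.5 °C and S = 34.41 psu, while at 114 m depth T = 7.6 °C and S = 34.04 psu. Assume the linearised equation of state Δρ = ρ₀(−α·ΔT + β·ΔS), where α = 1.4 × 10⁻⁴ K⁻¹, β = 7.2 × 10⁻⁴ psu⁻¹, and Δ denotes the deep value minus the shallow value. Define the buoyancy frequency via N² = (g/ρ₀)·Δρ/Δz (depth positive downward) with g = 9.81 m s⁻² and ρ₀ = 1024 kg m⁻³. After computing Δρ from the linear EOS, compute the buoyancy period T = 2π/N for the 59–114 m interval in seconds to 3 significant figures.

ΔT = -11.9 K, ΔS = -0.37 psu (deep − shallow).
Δρ/ρ₀ = −αΔT + βΔS = 1.666 × 10⁻³ − 2.664 × 10⁻⁴ = 1.3996 × 10⁻³, so Δρ ≈ 1.433 kg m⁻³.
N² = (g/ρ₀)·Δρ/Δz = g·(Δρ/ρ₀)/Δz = 9.81 × 1.3996 × 10⁻³ / 55 = 2.4964 × 10⁻⁴ s⁻².
N = √(2.4964 × 10⁻⁴) = 0.015800 rad s⁻¹ → T = 2π/N = 397.67 s ≈ 398 s.

398 s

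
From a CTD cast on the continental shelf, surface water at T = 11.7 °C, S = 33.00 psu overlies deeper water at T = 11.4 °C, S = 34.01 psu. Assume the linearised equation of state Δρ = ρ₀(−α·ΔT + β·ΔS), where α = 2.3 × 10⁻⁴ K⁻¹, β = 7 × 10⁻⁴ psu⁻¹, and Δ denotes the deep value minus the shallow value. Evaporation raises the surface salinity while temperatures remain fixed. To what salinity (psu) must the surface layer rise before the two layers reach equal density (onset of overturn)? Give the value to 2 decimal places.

34.11 psu

Neutral buoyancy requires −α(T_deep − T_surf) + β(S_deep − S_surf′) = 0.
S_surf′ = S_deep − (α/β)·ΔT = 34.01 − (2.3 × 10⁻⁴/7 × 10⁻⁴)·(-0.3) = 34.1086 psu.
Increase required: 34.1086 − 33.00 = 1.1086 psu.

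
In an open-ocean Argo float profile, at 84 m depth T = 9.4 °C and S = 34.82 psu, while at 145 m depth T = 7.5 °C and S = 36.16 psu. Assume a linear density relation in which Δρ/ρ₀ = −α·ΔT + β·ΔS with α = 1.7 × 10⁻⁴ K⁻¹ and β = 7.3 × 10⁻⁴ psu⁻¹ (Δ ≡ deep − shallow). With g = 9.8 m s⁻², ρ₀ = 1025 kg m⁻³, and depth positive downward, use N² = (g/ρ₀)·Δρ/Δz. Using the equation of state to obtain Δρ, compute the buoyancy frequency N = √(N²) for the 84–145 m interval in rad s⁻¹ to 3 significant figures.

ΔT = -1.9 K, ΔS = +1.34 psu (deep − shallow).
Δρ/ρ₀ = −αΔT + βΔS = 3.23 × 10⁻⁴ + 9.782 × 10⁻⁴ = 1.3012 × 10⁻³, so Δρ ≈ 1.334 kg m⁻³.
N² = (g/ρ₀)·Δρ/Δz = g·(Δρ/ρ₀)/Δz = 9.8 × 1.3012 × 10⁻³ / 61 = 2.0905 × 10⁻⁴ s⁻².
N = √(2.0905 × 10⁻⁴) = 0.014459 rad s⁻¹ ≈ 0.0145 rad s⁻¹.

0.0145 rad s⁻¹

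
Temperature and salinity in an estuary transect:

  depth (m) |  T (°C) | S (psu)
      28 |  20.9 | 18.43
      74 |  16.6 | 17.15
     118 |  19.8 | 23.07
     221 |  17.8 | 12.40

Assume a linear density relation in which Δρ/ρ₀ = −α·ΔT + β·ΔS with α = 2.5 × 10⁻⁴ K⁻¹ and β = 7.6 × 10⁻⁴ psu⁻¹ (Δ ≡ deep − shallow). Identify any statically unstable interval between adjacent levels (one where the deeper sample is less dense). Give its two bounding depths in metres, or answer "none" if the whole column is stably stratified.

Evaluate Δρ/ρ₀ = −αΔT + βΔS across each adjacent pair:
  28–74 m: −αΔT+βΔS = −(2.5 × 10⁻⁴)(-4.3)+(7.6 × 10⁻⁴)(-1.28) = 1.0 × 10⁻⁴ → stable
  74–118 m: −αΔT+βΔS = −(2.5 × 10⁻⁴)(+3.2)+(7.6 × 10⁻⁴)(+5.92) = 3.7 × 10⁻³ → stable
  118–221 m: −αΔT+βΔS = −(2.5 × 10⁻⁴)(-2.0)+(7.6 × 10⁻⁴)(-10.67) = -7.6 × 10⁻³ → UNSTABLE
The 118–221 m interval has Δρ < 0: lighter water underlies denser water.

118–221 m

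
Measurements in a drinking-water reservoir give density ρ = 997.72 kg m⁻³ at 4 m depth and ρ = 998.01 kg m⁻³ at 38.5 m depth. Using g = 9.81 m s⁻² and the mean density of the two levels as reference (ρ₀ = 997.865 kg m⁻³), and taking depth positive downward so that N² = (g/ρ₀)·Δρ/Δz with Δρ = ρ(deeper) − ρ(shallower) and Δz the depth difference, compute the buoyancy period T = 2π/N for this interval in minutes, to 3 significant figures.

Δρ = 998.01 − 997.72 = 0.29 kg m⁻³ over Δz = 38.5 − 4 = 34.5 m.
N² = (9.81/997.865) × (0.29/34.5) = 8.2637 × 10⁻⁵ s⁻².
N = √(8.2637 × 10⁻⁵) = 9.0905 × 10⁻³ rad s⁻¹, so T = 2π/N = 691.18 s = 11.520 min ≈ 11.5 min.

11.5 min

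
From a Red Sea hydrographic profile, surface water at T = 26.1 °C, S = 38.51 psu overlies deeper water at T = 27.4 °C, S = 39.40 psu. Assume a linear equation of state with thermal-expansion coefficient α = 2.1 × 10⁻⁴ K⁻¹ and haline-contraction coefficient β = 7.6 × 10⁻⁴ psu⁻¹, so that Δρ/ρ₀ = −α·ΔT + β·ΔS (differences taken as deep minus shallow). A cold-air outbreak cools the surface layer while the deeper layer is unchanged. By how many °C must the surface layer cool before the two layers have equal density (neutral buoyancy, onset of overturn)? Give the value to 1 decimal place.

Neutral buoyancy requires Δρ = 0, i.e. −α(T_deep − T_surf′) + β(S_deep − S_surf) = 0.
T_surf′ = T_deep − (β/α)·ΔS = 27.4 − (7.6 × 10⁻⁴/2.1 × 10⁻⁴)·(+0.89) = 24.179 °C.
Cooling required: 26.1 − (24.179) = 1.921 °C.

1.9 °C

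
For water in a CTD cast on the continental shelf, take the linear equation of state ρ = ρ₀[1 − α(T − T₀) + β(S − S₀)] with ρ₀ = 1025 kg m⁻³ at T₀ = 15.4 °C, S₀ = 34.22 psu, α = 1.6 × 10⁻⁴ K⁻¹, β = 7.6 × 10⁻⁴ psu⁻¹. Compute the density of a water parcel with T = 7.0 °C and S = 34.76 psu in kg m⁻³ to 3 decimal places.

1026.798 kg m⁻³

T − T₀ = -8.4 K, S − S₀ = +0.54 psu.
Bracket = 1 − α·(-8.4) + β·(+0.54) = 1 + (1.7544 × 10⁻³) = 1.0017544.
ρ = 1025 × 1.0017544 = 1026.798 kg m⁻³.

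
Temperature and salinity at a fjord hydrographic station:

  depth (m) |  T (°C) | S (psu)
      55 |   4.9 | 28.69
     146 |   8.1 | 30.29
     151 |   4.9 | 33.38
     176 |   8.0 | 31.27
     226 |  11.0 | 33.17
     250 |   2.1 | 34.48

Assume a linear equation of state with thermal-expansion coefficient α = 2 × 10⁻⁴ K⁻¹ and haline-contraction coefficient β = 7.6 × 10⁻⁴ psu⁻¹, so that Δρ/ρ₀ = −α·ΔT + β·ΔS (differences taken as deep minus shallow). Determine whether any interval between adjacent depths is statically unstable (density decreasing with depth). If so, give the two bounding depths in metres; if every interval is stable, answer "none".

151–176 m

Evaluate Δρ/ρ₀ = −αΔT + βΔS across each adjacent pair:
  55–146 m: −αΔT+βΔS = −(2 × 10⁻⁴)(+3.2)+(7.6 × 10⁻⁴)(+1.60) = 5.8 × 10⁻⁴ → stable
  146–151 m: −αΔT+βΔS = −(2 × 10⁻⁴)(-3.2)+(7.6 × 10⁻⁴)(+3.09) = 3.0 × 10⁻³ → stable
  151–176 m: −αΔT+βΔS = −(2 × 10⁻⁴)(+3.1)+(7.6 × 10⁻⁴)(-2.11) = -2.2 × 10⁻³ → UNSTABLE
  176–226 m: −αΔT+βΔS = −(2 × 10⁻⁴)(+3.0)+(7.6 × 10⁻⁴)(+1.90) = 8.4 × 10⁻⁴ → stable
  226–250 m: −αΔT+βΔS = −(2 × 10⁻⁴)(-8.9)+(7.6 × 10⁻⁴)(+1.31) = 2.8 × 10⁻³ → stable
The 151–176 m interval has Δρ < 0: lighter water underlies denser water.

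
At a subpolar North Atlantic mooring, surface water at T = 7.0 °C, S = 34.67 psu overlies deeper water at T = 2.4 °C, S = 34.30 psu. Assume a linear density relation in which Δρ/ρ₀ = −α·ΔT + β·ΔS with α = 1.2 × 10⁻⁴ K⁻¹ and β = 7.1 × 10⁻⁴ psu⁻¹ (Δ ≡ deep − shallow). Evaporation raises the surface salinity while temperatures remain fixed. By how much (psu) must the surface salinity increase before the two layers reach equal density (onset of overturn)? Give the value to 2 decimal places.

Neutral buoyancy requires −α(T_deep − T_surf) + β(S_deep − S_surf′) = 0.
S_surf′ = S_deep − (α/β)·ΔT = 34.30 − (1.2 × 10⁻⁴/7.1 × 10⁻⁴)·(-4.6) = 35.0775 psu.
Increase required: 35.0775 − 34.67 = 0.4075 psu.

0.41 psu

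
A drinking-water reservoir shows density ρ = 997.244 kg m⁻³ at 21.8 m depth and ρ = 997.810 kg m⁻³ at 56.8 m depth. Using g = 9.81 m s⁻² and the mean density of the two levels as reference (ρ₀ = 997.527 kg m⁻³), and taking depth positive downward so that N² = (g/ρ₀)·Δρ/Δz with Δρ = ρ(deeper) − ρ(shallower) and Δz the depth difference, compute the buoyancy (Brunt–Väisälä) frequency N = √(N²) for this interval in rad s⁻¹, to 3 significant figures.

0.0126 rad s⁻¹

Δρ = 997.810 − 997.244 = 0.566 kg m⁻³ over Δz = 56.8 − 21.8 = 35 m.
N² = (9.81/997.527) × (0.566/35) = 1.5904 × 10⁻⁴ s⁻².
N = √(1.5904 × 10⁻⁴) = 0.012611 rad s⁻¹ ≈ 0.0126 rad s⁻¹.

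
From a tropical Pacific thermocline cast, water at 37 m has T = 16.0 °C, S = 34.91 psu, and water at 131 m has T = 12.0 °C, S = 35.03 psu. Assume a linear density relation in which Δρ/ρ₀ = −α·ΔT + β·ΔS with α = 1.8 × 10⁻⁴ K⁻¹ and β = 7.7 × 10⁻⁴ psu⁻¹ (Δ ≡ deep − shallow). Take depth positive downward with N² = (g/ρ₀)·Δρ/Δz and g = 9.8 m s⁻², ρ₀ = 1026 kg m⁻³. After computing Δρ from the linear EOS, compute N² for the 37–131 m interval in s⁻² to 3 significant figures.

8.47 × 10⁻⁵ s⁻²

ΔT = -4.0 K, ΔS = +0.12 psu (deep − shallow).
Δρ/ρ₀ = −αΔT + βΔS = 7.20 × 10⁻⁴ + 9.24 × 10⁻⁵ = 8.124 × 10⁻⁴, so Δρ ≈ 0.8335 kg m⁻³.
N² = (g/ρ₀)·Δρ/Δz = g·(Δρ/ρ₀)/Δz = 9.8 × 8.124 × 10⁻⁴ / 94 = 8.4697 × 10⁻⁵ s⁻² ≈ 8.47 × 10⁻⁵ s⁻².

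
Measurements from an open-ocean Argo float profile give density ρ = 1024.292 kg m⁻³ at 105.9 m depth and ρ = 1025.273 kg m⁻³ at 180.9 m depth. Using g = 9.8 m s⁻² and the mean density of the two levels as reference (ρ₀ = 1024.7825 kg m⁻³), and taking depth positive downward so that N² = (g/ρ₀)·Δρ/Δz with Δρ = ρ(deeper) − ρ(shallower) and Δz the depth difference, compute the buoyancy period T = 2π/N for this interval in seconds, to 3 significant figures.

562 s

Δρ = 1025.273 − 1024.292 = 0.981 kg m⁻³ over Δz = 180.9 − 105.9 = 75 m.
N² = (9.8/1024.7825) × (0.981/75) = 1.2508 × 10⁻⁴ s⁻².
N = √(1.2508 × 10⁻⁴) = 0.011184 rad s⁻¹, so T = 2π/N = 561.80 s ≈ 562 s.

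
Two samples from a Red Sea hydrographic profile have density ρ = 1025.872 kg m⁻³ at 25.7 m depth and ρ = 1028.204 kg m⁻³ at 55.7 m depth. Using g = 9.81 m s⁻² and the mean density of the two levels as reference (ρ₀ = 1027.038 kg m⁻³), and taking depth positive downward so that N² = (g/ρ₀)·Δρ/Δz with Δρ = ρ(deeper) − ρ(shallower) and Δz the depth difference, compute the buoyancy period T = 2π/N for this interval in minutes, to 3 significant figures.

3.84 min

Δρ = 1028.204 − 1025.872 = 2.332 kg m⁻³ over Δz = 55.7 − 25.7 = 30 m.
N² = (9.81/1027.038) × (2.332/30) = 7.4249 × 10⁻⁴ s⁻².
N = √(7.4249 × 10⁻⁴) = 0.027249 rad s⁻¹, so T = 2π/N = 230.58 s = 3.8430 min ≈ 3.84 min.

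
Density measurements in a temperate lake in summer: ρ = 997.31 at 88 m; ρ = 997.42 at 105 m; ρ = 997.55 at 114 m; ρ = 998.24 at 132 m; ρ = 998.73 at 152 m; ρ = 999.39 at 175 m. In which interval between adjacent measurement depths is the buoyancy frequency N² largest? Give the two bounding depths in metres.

Compute the density gradient over each adjacent pair:
  88–105 m: Δρ/Δz = 0.11/17 = 6.5 × 10⁻³ kg m⁻⁴
  105–114 m: Δρ/Δz = 0.13/9 = 0.014 kg m⁻⁴
  114–132 m: Δρ/Δz = 0.69/18 = 0.038 kg m⁻⁴
  132–152 m: Δρ/Δz = 0.49/20 = 0.025 kg m⁻⁴
  152–175 m: Δρ/Δz = 0.66/23 = 0.029 kg m⁻⁴
The largest gradient is in the 114–132 m interval — the pycnocline.

114–132 m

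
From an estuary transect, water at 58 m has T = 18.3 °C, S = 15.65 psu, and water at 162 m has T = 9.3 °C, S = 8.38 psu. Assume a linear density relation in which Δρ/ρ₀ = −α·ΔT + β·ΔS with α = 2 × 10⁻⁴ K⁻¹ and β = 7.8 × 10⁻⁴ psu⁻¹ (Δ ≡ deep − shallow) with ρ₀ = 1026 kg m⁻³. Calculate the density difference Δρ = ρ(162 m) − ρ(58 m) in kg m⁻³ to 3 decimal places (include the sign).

ΔT = -9.0 K, ΔS = -7.27 psu (deep − shallow).
Δρ/ρ₀ = −(2 × 10⁻⁴)(-9.0) + (7.8 × 10⁻⁴)(-7.27) = -3.8706 × 10⁻³.
Δρ = 1026 × (-3.8706 × 10⁻³) = -3.971 kg m⁻³.
Negative Δρ: lighter below, statically unstable.

-3.971 kg m⁻³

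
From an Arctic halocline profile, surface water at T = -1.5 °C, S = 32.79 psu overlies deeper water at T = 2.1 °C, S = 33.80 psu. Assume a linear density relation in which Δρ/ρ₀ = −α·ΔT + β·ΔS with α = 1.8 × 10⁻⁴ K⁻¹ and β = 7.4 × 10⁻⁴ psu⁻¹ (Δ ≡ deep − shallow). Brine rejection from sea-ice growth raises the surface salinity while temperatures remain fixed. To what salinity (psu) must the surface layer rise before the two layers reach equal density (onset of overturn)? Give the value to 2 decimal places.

Neutral buoyancy requires −α(T_deep − T_surf) + β(S_deep − S_surf′) = 0.
S_surf′ = S_deep − (α/β)·ΔT = 33.80 − (1.8 × 10⁻⁴/7.4 × 10⁻⁴)·(+3.6) = 32.9243 psu.
Increase required: 32.9243 − 32.79 = 0.1343 psu.

32.92 psu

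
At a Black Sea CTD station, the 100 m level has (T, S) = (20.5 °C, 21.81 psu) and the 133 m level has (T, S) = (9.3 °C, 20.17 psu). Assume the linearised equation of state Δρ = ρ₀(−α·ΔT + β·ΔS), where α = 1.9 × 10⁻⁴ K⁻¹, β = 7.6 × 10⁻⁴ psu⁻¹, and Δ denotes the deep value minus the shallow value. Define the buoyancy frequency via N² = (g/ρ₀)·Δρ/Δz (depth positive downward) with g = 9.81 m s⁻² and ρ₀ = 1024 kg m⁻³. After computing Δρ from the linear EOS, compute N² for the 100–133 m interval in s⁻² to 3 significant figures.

ΔT = -11.2 K, ΔS = -1.64 psu (deep − shallow).
Δρ/ρ₀ = −αΔT + βΔS = 2.128 × 10⁻³ − 1.2464 × 10⁻³ = 8.816 × 10⁻⁴, so Δρ ≈ 0.9028 kg m⁻³.
N² = (g/ρ₀)·Δρ/Δz = g·(Δρ/ρ₀)/Δz = 9.81 × 8.816 × 10⁻⁴ / 33 = 2.6208 × 10⁻⁴ s⁻² ≈ 2.62 × 10⁻⁴ s⁻².

2.62 × 10⁻⁴ s⁻²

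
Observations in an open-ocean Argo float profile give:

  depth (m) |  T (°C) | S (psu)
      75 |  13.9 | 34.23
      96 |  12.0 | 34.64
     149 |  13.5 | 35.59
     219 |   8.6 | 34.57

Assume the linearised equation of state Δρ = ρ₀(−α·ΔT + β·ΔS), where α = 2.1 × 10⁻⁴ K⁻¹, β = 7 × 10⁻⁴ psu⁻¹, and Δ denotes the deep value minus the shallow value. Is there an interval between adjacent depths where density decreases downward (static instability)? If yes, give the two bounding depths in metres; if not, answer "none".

none

Evaluate Δρ/ρ₀ = −αΔT + βΔS across each adjacent pair:
  75–96 m: −αΔT+βΔS = −(2.1 × 10⁻⁴)(-1.9)+(7 × 10⁻⁴)(+0.41) = 6.9 × 10⁻⁴ → stable
  96–149 m: −αΔT+βΔS = −(2.1 × 10⁻⁴)(+1.5)+(7 × 10⁻⁴)(+0.95) = 3.5 × 10⁻⁴ → stable
  149–219 m: −αΔT+βΔS = −(2.1 × 10⁻⁴)(-4.9)+(7 × 10⁻⁴)(-1.02) = 3.2 × 10⁻⁴ → stable
Every interval has Δρ > 0: the column is stably stratified throughout.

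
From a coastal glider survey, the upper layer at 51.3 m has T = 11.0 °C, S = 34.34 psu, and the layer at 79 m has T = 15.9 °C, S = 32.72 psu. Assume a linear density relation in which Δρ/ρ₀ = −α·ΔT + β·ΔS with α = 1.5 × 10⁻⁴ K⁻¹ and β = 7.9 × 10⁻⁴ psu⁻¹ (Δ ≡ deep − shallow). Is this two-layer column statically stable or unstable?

ΔT = 15.9 − 11.0 = +4.9 K and ΔS = 32.72 − 34.34 = -1.62 psu (deep − shallow).
−αΔT = -7.35 × 10⁻⁴; βΔS = -1.2798 × 10⁻³; sum Δρ/ρ₀ = -2.0148 × 10⁻³.
Δρ/ρ₀ < 0, so Δρ < 0: deeper water is lighter → statically unstable; the column would overturn.

unstable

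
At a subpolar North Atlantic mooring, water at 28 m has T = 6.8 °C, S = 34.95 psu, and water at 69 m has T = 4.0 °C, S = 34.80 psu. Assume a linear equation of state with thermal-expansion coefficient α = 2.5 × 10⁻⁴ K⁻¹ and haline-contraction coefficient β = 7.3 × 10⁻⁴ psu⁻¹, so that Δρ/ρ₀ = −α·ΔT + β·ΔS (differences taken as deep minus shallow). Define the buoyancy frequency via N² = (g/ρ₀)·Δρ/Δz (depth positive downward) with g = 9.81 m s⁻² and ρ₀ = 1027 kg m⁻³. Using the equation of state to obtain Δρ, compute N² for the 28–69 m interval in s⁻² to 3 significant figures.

ΔT = -2.8 K, ΔS = -0.15 psu (deep − shallow).
Δρ/ρ₀ = −αΔT + βΔS = 7.00 × 10⁻⁴ − 1.095 × 10⁻⁴ = 5.905 × 10⁻⁴, so Δρ ≈ 0.6064 kg m⁻³.
N² = (g/ρ₀)·Δρ/Δz = g·(Δρ/ρ₀)/Δz = 9.81 × 5.905 × 10⁻⁴ / 41 = 1.4129 × 10⁻⁴ s⁻² ≈ 1.41 × 10⁻⁴ s⁻².

1.41 × 10⁻⁴ s⁻²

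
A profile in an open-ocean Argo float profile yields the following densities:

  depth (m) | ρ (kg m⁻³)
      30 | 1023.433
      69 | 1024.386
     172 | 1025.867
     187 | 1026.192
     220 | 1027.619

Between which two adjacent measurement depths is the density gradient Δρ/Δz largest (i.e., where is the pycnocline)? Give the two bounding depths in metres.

187–220 m

Compute the density gradient over each adjacent pair:
  30–69 m: Δρ/Δz = 0.953/39 = 0.024 kg m⁻⁴
  69–172 m: Δρ/Δz = 1.481/103 = 0.014 kg m⁻⁴
  172–187 m: Δρ/Δz = 0.325/15 = 0.022 kg m⁻⁴
  187–220 m: Δρ/Δz = 1.427/33 = 0.043 kg m⁻⁴
The largest gradient is in the 187–220 m interval — the pycnocline.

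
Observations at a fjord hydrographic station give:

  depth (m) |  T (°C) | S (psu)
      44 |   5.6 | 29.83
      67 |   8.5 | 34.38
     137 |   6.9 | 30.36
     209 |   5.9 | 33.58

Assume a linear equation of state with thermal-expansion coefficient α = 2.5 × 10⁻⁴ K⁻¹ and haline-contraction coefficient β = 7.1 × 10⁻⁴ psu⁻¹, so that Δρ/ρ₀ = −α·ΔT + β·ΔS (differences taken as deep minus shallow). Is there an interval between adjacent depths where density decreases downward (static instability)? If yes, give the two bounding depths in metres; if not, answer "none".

Evaluate Δρ/ρ₀ = −αΔT + βΔS across each adjacent pair:
  44–67 m: −αΔT+βΔS = −(2.5 × 10⁻⁴)(+2.9)+(7.1 × 10⁻⁴)(+4.55) = 2.5 × 10⁻³ → stable
  67–137 m: −αΔT+βΔS = −(2.5 × 10⁻⁴)(-1.6)+(7.1 × 10⁻⁴)(-4.02) = -2.5 × 10⁻³ → UNSTABLE
  137–209 m: −αΔT+βΔS = −(2.5 × 10⁻⁴)(-1.0)+(7.1 × 10⁻⁴)(+3.22) = 2.5 × 10⁻³ → stable
The 67–137 m interval has Δρ < 0: lighter water underlies denser water.

67–137 m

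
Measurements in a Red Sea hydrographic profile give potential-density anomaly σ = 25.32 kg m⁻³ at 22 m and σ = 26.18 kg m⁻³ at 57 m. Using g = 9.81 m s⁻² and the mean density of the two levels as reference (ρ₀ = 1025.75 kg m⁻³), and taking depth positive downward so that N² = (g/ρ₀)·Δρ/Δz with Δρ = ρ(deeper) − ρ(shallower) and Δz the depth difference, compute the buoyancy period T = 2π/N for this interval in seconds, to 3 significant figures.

410 s

Δρ = 1026.18 − 1025.32 = 0.86 kg m⁻³ over Δz = 57 − 22 = 35 m.
N² = (9.81/1025.75) × (0.86/35) = 2.3499 × 10⁻⁴ s⁻².
N = √(2.3499 × 10⁻⁴) = 0.015329 rad s⁻¹, so T = 2π/N = 409.89 s ≈ 410 s.
N² > 0, so the interval is statically stable.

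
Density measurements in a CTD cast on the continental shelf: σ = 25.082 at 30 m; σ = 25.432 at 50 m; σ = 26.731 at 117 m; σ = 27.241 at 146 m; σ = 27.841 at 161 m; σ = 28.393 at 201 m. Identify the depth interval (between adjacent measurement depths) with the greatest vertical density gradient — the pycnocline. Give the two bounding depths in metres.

146–161 m

Compute the density gradient over each adjacent pair:
  30–50 m: Δρ/Δz = 0.350/20 = 0.017 kg m⁻⁴
  50–117 m: Δρ/Δz = 1.299/67 = 0.019 kg m⁻⁴
  117–146 m: Δρ/Δz = 0.510/29 = 0.018 kg m⁻⁴
  146–161 m: Δρ/Δz = 0.600/15 = 0.040 kg m⁻⁴
  161–201 m: Δρ/Δz = 0.552/40 = 0.014 kg m⁻⁴
The largest gradient is in the 146–161 m interval — the pycnocline.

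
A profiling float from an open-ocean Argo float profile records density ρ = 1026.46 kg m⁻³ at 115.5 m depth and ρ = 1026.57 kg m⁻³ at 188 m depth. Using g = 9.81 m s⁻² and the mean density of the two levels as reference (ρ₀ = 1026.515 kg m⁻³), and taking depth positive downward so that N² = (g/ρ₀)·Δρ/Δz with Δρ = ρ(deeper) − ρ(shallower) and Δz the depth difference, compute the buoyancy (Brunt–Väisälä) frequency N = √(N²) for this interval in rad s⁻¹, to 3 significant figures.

3.81 × 10⁻³ rad s⁻¹

Δρ = 1026.57 − 1026.46 = 0.11 kg m⁻³ over Δz = 188 − 115.5 = 72.5 m.
N² = (9.81/1026.515) × (0.11/72.5) = 1.4500 × 10⁻⁵ s⁻².
N = √(1.4500 × 10⁻⁵) = 3.8079 × 10⁻³ rad s⁻¹ ≈ 3.81 × 10⁻³ rad s⁻¹.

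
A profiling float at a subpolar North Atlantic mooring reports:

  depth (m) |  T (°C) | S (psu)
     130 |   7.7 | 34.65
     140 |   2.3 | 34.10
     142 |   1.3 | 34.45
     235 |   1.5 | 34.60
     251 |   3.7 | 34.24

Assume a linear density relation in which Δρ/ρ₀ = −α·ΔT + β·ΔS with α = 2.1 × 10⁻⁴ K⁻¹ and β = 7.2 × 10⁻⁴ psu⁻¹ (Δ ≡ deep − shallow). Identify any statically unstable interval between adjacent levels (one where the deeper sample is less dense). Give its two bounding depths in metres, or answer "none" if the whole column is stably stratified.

235–251 m

Evaluate Δρ/ρ₀ = −αΔT + βΔS across each adjacent pair:
  130–140 m: −αΔT+βΔS = −(2.1 × 10⁻⁴)(-5.4)+(7.2 × 10⁻⁴)(-0.55) = 7.4 × 10⁻⁴ → stable
  140–142 m: −αΔT+βΔS = −(2.1 × 10⁻⁴)(-1.0)+(7.2 × 10⁻⁴)(+0.35) = 4.6 × 10⁻⁴ → stable
  142–235 m: −αΔT+βΔS = −(2.1 × 10⁻⁴)(+0.2)+(7.2 × 10⁻⁴)(+0.15) = 6.6 × 10⁻⁵ → stable
  235–251 m: −αΔT+βΔS = −(2.1 × 10⁻⁴)(+2.2)+(7.2 × 10⁻⁴)(-0.36) = -7.2 × 10⁻⁴ → UNSTABLE
The 235–251 m interval has Δρ < 0: lighter water underlies denser water.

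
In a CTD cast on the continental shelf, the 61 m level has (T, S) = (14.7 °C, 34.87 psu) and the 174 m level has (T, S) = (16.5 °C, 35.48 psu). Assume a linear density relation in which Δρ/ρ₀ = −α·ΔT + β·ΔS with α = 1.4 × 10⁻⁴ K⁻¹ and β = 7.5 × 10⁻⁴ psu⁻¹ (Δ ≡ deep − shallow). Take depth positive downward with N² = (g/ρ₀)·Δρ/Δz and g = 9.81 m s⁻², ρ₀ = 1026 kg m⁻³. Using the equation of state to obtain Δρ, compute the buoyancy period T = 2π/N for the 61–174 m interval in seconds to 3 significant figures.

ΔT = +1.8 K, ΔS = +0.61 psu (deep − shallow).
Δρ/ρ₀ = −αΔT + βΔS = -2.52 × 10⁻⁴ + 4.575 × 10⁻⁴ = 2.055 × 10⁻⁴, so Δρ ≈ 0.2108 kg m⁻³.
N² = (g/ρ₀)·Δρ/Δz = g·(Δρ/ρ₀)/Δz = 9.81 × 2.055 × 10⁻⁴ / 113 = 1.7840 × 10⁻⁵ s⁻².
N = √(1.7840 × 10⁻⁵) = 4.2237 × 10⁻³ rad s⁻¹ → T = 2π/N = 1.4876 × 10³ s ≈ 1.49 × 10³ s.

1.49 × 10³ s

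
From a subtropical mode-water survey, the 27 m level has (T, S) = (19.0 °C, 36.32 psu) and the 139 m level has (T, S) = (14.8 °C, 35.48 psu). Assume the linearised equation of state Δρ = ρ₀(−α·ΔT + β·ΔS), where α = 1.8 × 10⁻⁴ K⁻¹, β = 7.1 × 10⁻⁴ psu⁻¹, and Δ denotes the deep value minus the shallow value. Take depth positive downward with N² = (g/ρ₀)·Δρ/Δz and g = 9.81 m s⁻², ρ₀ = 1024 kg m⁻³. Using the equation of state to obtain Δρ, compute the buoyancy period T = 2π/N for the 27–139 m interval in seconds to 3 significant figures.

ΔT = -4.2 K, ΔS = -0.84 psu (deep − shallow).
Δρ/ρ₀ = −αΔT + βΔS = 7.56 × 10⁻⁴ − 5.964 × 10⁻⁴ = 1.596 × 10⁻⁴, so Δρ ≈ 0.1634 kg m⁻³.
N² = (g/ρ₀)·Δρ/Δz = g·(Δρ/ρ₀)/Δz = 9.81 × 1.596 × 10⁻⁴ / 112 = 1.3979 × 10⁻⁵ s⁻².
N = √(1.3979 × 10⁻⁵) = 3.7389 × 10⁻³ rad s⁻¹ → T = 2π/N = 1.6805 × 10³ s ≈ 1.68 × 10³ s.

1.68 × 10³ s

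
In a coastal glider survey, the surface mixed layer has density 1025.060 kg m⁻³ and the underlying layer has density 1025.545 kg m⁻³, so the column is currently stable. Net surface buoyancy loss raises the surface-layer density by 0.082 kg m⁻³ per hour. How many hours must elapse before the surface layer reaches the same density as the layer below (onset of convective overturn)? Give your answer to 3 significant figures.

5.91 hours

Density deficit of the surface layer: 1025.545 − 1025.060 = 0.485 kg m⁻³.
Required change = 0.485 / 0.082 = 5.91 hours.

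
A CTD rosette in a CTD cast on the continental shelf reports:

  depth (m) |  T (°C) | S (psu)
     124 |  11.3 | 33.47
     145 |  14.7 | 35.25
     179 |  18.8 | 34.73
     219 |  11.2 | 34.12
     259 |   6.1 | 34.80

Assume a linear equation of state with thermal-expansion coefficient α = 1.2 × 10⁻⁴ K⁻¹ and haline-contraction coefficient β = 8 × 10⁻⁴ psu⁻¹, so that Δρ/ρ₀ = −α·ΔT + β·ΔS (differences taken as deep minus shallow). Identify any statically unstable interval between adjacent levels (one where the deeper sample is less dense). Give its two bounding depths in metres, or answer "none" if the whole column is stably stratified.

145–179 m

Evaluate Δρ/ρ₀ = −αΔT + βΔS across each adjacent pair:
  124–145 m: −αΔT+βΔS = −(1.2 × 10⁻⁴)(+3.4)+(8 × 10⁻⁴)(+1.78) = 1.0 × 10⁻³ → stable
  145–179 m: −αΔT+βΔS = −(1.2 × 10⁻⁴)(+4.1)+(8 × 10⁻⁴)(-0.52) = -9.1 × 10⁻⁴ → UNSTABLE
  179–219 m: −αΔT+βΔS = −(1.2 × 10⁻⁴)(-7.6)+(8 × 10⁻⁴)(-0.61) = 4.2 × 10⁻⁴ → stable
  219–259 m: −αΔT+βΔS = −(1.2 × 10⁻⁴)(-5.1)+(8 × 10⁻⁴)(+0.68) = 1.2 × 10⁻³ → stable
The 145–179 m interval has Δρ < 0: lighter water underlies denser water.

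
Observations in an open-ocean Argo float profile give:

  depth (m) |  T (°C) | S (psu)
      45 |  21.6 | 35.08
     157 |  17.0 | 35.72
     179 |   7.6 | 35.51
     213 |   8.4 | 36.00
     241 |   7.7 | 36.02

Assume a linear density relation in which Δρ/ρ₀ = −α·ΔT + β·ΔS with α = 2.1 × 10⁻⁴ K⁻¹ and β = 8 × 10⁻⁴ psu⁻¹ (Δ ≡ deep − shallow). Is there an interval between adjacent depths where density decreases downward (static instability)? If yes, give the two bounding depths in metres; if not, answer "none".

none

Evaluate Δρ/ρ₀ = −αΔT + βΔS across each adjacent pair:
  45–157 m: −αΔT+βΔS = −(2.1 × 10⁻⁴)(-4.6)+(8 × 10⁻⁴)(+0.64) = 1.5 × 10⁻³ → stable
  157–179 m: −αΔT+βΔS = −(2.1 × 10⁻⁴)(-9.4)+(8 × 10⁻⁴)(-0.21) = 1.8 × 10⁻³ → stable
  179–213 m: −αΔT+βΔS = −(2.1 × 10⁻⁴)(+0.8)+(8 × 10⁻⁴)(+0.49) = 2.2 × 10⁻⁴ → stable
  213–241 m: −αΔT+βΔS = −(2.1 × 10⁻⁴)(-0.7)+(8 × 10⁻⁴)(+0.02) = 1.6 × 10⁻⁴ → stable
Every interval has Δρ > 0: the column is stably stratified throughout.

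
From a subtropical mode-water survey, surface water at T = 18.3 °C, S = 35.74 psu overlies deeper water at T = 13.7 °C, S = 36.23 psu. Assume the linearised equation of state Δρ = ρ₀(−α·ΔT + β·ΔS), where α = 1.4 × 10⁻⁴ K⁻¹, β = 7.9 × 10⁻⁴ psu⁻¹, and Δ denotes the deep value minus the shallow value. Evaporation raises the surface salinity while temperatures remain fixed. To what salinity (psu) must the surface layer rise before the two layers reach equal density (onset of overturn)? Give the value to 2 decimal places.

Neutral buoyancy requires −α(T_deep − T_surf) + β(S_deep − S_surf′) = 0.
S_surf′ = S_deep − (α/β)·ΔT = 36.23 − (1.4 × 10⁻⁴/7.9 × 10⁻⁴)·(-4.6) = 37.0452 psu.
Increase required: 37.0452 − 35.74 = 1.3052 psu.

37.05 psu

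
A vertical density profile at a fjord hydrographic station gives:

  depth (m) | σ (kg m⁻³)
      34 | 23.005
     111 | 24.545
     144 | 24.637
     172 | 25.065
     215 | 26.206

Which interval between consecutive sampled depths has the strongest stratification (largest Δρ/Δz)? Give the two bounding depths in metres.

Compute the density gradient over each adjacent pair:
  34–111 m: Δρ/Δz = 1.540/77 = 0.020 kg m⁻⁴
  111–144 m: Δρ/Δz = 0.092/33 = 2.8 × 10⁻³ kg m⁻⁴
  144–172 m: Δρ/Δz = 0.428/28 = 0.015 kg m⁻⁴
  172–215 m: Δρ/Δz = 1.141/43 = 0.027 kg m⁻⁴
The largest gradient is in the 172–215 m interval — the pycnocline.

172–215 m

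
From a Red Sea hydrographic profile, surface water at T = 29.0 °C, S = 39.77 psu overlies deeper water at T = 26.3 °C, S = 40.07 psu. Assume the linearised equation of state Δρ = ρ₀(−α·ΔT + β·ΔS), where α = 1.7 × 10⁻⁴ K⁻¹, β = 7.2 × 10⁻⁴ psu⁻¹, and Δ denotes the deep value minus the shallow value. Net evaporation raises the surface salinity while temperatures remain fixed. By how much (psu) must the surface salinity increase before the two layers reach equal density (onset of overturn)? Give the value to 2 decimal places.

0.94 psu

Neutral buoyancy requires −α(T_deep − T_surf) + β(S_deep − S_surf′) = 0.
S_surf′ = S_deep − (α/β)·ΔT = 40.07 − (1.7 × 10⁻⁴/7.2 × 10⁻⁴)·(-2.7) = 40.7075 psu.
Increase required: 40.7075 − 39.77 = 0.9375 psu.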